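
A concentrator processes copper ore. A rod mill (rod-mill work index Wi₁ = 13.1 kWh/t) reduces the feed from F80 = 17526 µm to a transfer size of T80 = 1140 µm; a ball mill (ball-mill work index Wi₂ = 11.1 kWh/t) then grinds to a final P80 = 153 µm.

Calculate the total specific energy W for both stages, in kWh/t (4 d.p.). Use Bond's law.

W = 8.5766 kWh/t

Bond: W = 10·Wi·(1/√P80 − 1/√F80)
Stage 1 (17526→1140 µm, Wi₁=13.1): W₁ = 10·13.1·(0.029617 − 0.007554) = 2.8904 kWh/t
Stage 2 (1140→153 µm, Wi₂=11.1): W₂ = 10·11.1·(0.080845 − 0.029617) = 5.6863 kWh/t
W = W₁ + W₂ = 2.8904 + 5.6863 = 8.5766 kWh/t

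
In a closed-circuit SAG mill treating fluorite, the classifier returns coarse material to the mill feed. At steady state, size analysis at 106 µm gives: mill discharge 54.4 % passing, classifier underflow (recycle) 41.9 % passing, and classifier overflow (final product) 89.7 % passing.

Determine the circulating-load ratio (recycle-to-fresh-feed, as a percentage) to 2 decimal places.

Balance %-passing 106 µm (r = R/F):
Fd + Rd = Ru + Fo ⇒ R/F = (o−d)/(d−u)
r = (89.7 − 54.4)/(54.4 − 41.9) = 35.3/12.5 = 2.8240
CL = 100·r = 282.40 %

CL = 282.40 %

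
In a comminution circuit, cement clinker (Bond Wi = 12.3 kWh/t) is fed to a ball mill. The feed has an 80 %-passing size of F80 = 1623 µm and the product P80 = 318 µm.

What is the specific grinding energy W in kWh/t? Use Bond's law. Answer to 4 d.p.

W = 3.8444 kWh/t

Bond: W = 10·Wi·(1/√P80 − 1/√F80)
1/√318 = 0.056077;  1/√1623 = 0.024822
W = 10·12.3·(0.056077 − 0.024822) = 3.8444 kWh/t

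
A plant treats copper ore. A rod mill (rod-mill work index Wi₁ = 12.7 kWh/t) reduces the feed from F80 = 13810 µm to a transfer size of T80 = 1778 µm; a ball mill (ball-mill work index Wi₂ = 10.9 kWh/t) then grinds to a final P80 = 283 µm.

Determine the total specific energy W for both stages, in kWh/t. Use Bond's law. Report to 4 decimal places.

W = 5.8256 kWh/t

W = 10 Wi (1/√P80 − 1/√F80)  [Bond]
Stage 1 (13810→1778 µm, Wi₁=12.7): W₁ = 10·12.7·(0.023716 − 0.008509) = 1.9312 kWh/t
Stage 2 (1778→283 µm, Wi₂=10.9): W₂ = 10·10.9·(0.059444 − 0.023716) = 3.8944 kWh/t
W = W₁ + W₂ = 1.9312 + 3.8944 = 5.8256 kWh/t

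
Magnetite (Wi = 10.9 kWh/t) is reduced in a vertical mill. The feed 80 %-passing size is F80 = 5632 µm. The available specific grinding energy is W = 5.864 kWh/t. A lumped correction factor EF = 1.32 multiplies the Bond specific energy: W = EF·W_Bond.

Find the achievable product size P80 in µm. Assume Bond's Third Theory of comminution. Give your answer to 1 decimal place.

W = 10 Wi (1/√P80 − 1/√F80)  [Bond]
W_Bond = W / EF = 5.864 / 1.32 = 4.4424 kWh/t
⇒ 1/√P80 = W_Bond/(10·Wi) + 1/√F80
  = 4.4424/(10·10.9) + 1/√5632 = 0.040756 + 0.013325 = 0.054081
P80 = (1/0.054081)² = 18.4907² = 341.91 µm

P80 = 341.9 µm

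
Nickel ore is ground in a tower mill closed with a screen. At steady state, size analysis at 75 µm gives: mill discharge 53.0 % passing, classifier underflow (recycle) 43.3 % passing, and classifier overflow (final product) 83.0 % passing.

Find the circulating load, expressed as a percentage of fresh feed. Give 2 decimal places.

Two-product formula at 75 µm:
r = (o − d)/(d − u)
r = (83.0 − 53.0)/(53.0 − 43.3) = 30.0/9.7 = 3.0928
CL = 100·r = 309.28 %

CL = 309.28 %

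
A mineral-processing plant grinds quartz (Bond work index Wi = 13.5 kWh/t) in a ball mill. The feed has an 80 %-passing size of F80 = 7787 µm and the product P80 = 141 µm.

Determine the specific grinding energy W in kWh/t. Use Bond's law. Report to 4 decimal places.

W = 10 Wi / √P80 − 10 Wi / √F80
1/√141 = 0.084215;  1/√7787 = 0.011332
W = 10·13.5·(0.084215 − 0.011332) = 9.8392 kWh/t

W = 9.8392 kWh/t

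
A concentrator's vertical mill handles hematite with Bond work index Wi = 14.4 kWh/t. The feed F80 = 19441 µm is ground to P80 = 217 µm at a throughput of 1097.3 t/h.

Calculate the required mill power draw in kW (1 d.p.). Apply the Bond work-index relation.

P = 9593.2 kW

W_Bond = 10·Wi·(1/√P₈₀ − 1/√F₈₀)
W = 10·14.4·(1/√217 − 1/√19441) = 10·14.4·(0.060712) = 8.7426 kWh/t
P_mill = W·ṁ = 8.7426·1097.3 = 9593.2 kW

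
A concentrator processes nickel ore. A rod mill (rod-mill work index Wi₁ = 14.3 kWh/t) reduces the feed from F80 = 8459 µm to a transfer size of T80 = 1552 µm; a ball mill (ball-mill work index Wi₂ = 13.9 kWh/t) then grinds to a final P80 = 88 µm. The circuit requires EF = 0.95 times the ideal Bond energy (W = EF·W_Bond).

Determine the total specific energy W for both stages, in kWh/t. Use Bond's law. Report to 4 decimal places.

W = 12.6960 kWh/t

W = 10 Wi (1/√P80 − 1/√F80)  [Bond]
Stage 1 (8459→1552 µm, Wi₁=14.3): W₁ = 10·14.3·(0.025384 − 0.010873) = 2.0751 kWh/t
Stage 2 (1552→88 µm, Wi₂=13.9): W₂ = 10·13.9·(0.106600 − 0.025384) = 11.2891 kWh/t
W = W₁ + W₂ = 2.0751 + 11.2891 = 13.3642 kWh/t
W_actual = 0.95 × 13.3642 = 12.6960 kWh/t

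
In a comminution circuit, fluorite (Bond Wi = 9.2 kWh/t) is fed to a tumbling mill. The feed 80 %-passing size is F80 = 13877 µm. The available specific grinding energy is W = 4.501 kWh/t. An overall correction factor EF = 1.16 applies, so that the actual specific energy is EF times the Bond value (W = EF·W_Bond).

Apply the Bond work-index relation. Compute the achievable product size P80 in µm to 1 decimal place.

P80 = 389.6 µm

W_Bond = 10·Wi·(1/√P₈₀ − 1/√F₈₀)
W_Bond = W / EF = 4.501 / 1.16 = 3.8802 kWh/t
P80^(−½) = W_Bond/(10 Wi) + F80^(−½)
  = 3.8802/(10·9.2) + 1/√13877 = 0.042176 + 0.008489 = 0.050665
P80 = (1/0.050665)² = 19.7376² = 389.57 µm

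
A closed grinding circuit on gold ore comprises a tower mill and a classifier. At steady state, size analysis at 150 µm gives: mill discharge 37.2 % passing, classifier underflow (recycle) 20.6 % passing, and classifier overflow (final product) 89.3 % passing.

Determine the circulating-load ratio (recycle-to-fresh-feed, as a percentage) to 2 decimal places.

CL = 313.86 %

Mass balance on the −150 µm fraction:
d + r·d = r·u + o → r(d−u) = o−d
r = (89.3 − 37.2)/(37.2 − 20.6) = 52.1/16.6 = 3.1386
CL = 100·r = 313.86 %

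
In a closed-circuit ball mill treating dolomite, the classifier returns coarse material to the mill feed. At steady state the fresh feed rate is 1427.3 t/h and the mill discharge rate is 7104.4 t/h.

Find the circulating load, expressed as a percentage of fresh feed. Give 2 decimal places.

CL = 397.75 %

Mill node: discharge = fresh + recycle.
R = M − F = 7104.4 − 1427.3 = 5677.1 t/h
CL = 100·R/F = 100·5677.1/1427.3 = 397.75 %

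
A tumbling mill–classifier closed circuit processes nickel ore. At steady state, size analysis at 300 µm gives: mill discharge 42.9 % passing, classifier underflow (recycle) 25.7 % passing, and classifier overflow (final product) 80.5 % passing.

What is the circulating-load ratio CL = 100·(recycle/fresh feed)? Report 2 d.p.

Balance %-passing 300 µm (r = R/F):
(1+r)·d = r·u + o ⇒ r = (o−d)/(d−u)
r = (80.5 − 42.9)/(42.9 − 25.7) = 37.6/17.2 = 2.1860
CL = 100·r = 218.60 %

CL = 218.60 %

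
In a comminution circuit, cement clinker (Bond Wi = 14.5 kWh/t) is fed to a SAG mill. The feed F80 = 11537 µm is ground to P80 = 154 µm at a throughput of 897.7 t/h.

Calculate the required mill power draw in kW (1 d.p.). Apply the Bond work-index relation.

P = 9277.3 kW

W_Bond = 10·Wi·(1/√P₈₀ − 1/√F₈₀)
W = 10·14.5·(1/√154 − 1/√11537) = 10·14.5·(0.071272) = 10.3345 kWh/t
Mill draw = 10.3345 × 897.7 = 9277.3 kW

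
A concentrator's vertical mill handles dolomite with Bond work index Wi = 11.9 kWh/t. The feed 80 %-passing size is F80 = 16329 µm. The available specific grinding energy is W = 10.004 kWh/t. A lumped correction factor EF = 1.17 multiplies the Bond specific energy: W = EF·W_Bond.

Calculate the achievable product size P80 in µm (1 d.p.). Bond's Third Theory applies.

Bond: W = 10·Wi·(1/√P80 − 1/√F80)
W_Bond = W / EF = 10.004 / 1.17 = 8.5504 kWh/t
1/√P80 = 1/√F80 + W_Bond/(10·Wi)
  = 8.5504/(10·11.9) + 1/√16329 = 0.071852 + 0.007826 = 0.079678
P80 = (1/0.079678)² = 12.5505² = 157.52 µm

P80 = 157.5 µm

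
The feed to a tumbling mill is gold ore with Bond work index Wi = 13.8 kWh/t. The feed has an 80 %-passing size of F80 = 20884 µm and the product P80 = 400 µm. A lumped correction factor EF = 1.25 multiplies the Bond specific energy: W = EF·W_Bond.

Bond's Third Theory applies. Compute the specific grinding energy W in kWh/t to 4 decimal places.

W = 7.4313 kWh/t

W = 10 Wi / √P80 − 10 Wi / √F80
1/√400 = 0.050000;  1/√20884 = 0.006920
W = 10·13.8·(0.050000 − 0.006920) = 5.9451 kWh/t
With EF = 1.25: W = 5.9451·1.25 = 7.4313 kWh/t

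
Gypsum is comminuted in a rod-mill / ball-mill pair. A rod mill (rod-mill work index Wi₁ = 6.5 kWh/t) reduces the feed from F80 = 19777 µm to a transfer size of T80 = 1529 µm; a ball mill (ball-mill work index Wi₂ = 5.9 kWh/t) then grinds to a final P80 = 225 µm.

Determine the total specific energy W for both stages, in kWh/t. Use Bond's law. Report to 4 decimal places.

Bond:  W = 10 Wi (1/√P − 1/√F)
Stage 1 (19777→1529 µm, Wi₁=6.5): W₁ = 10·6.5·(0.025574 − 0.007111) = 1.2001 kWh/t
Stage 2 (1529→225 µm, Wi₂=5.9): W₂ = 10·5.9·(0.066667 − 0.025574) = 2.4245 kWh/t
W = W₁ + W₂ = 1.2001 + 2.4245 = 3.6246 kWh/t

W = 3.6246 kWh/t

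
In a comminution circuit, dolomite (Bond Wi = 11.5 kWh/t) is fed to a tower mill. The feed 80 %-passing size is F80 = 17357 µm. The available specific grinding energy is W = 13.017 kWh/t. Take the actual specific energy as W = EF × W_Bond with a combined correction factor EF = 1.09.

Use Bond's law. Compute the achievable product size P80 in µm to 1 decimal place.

P80 = 80.5 µm

W_Bond = 10·Wi·(1/√P₈₀ − 1/√F₈₀)
W_Bond = W / EF = 13.017 / 1.09 = 11.9422 kWh/t
⇒ 1/√P80 = W_Bond/(10·Wi) + 1/√F80
  = 11.9422/(10·11.5) + 1/√17357 = 0.103845 + 0.007590 = 0.111436
P80 = (1/0.111436)² = 8.9738² = 80.53 µm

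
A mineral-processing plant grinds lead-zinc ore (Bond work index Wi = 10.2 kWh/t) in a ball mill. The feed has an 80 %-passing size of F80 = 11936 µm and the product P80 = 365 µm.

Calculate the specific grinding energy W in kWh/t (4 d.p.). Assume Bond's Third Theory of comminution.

W = 4.4053 kWh/t

W = 10 Wi (P80^-0.5 − F80^-0.5)
1/√365 = 0.052342;  1/√11936 = 0.009153
W = 10·10.2·(0.052342 − 0.009153) = 4.4053 kWh/t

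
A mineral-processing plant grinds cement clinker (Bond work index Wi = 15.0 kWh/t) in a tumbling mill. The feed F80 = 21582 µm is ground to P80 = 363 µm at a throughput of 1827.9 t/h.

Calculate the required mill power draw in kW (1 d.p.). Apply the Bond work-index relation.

Bond: W = 10·Wi·(1/√P80 − 1/√F80)
W = 10·15.0·(1/√363 − 1/√21582) = 10·15.0·(0.045679) = 6.8519 kWh/t
Power = W × throughput = 6.8519 kWh/t × 1827.9 t/h = 12524.6 kW

P = 12524.6 kW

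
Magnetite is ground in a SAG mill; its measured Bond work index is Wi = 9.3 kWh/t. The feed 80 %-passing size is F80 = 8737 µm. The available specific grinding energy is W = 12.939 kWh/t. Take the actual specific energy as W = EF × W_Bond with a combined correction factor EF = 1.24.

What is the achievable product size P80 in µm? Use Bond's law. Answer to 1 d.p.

Bond: W = 10·Wi·(1/√P80 − 1/√F80)
W_Bond = W / EF = 12.939 / 1.24 = 10.4347 kWh/t
⇒ 1/√P80 = W_Bond/(10 Wi) + 1/√F80
  = 10.4347/(10·9.3) + 1/√8737 = 0.112201 + 0.010698 = 0.122899
P80 = (1/0.122899)² = 8.1367² = 66.21 µm

P80 = 66.2 µm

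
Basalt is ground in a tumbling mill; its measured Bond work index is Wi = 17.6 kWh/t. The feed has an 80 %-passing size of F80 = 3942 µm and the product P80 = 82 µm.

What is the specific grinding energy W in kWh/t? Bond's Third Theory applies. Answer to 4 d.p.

W_Bond = 10·Wi·(1/√P₈₀ − 1/√F₈₀)
1/√82 = 0.110432;  1/√3942 = 0.015927
W = 10·17.6·(0.110432 − 0.015927) = 16.6327 kWh/t

W = 16.6327 kWh/t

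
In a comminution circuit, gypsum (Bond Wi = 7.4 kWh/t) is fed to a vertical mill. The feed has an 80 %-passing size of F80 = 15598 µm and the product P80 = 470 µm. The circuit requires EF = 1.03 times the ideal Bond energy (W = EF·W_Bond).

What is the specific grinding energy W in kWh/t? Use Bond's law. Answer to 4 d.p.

W = 2.9055 kWh/t

W = 10 Wi (P80^-0.5 − F80^-0.5)
1/√470 = 0.046127;  1/√15598 = 0.008007
W = 10·7.4·(0.046127 − 0.008007) = 2.8209 kWh/t
With EF = 1.03: W = 2.8209·1.03 = 2.9055 kWh/t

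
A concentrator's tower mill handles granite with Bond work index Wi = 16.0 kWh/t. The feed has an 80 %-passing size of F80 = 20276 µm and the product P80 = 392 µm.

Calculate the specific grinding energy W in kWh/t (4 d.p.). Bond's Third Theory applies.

W = 6.9576 kWh/t

Bond:  W = 10 Wi (1/√P − 1/√F)
1/√392 = 0.050508;  1/√20276 = 0.007023
W = 10·16.0·(0.050508 − 0.007023) = 6.9576 kWh/t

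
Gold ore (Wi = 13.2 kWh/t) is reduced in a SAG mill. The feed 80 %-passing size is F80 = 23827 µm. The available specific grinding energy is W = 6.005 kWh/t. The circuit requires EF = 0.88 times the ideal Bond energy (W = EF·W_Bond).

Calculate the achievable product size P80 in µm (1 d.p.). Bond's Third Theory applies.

P80 = 295.5 µm

W = 10·Wi·[P80^(−½) − F80^(−½)]
W_Bond = W / EF = 6.005 / 0.88 = 6.8239 kWh/t
1/√P80 = 1/√F80 + W_Bond/(10·Wi)
  = 6.8239/(10·13.2) + 1/√23827 = 0.051696 + 0.006478 = 0.058174
P80 = (1/0.058174)² = 17.1897² = 295.49 µm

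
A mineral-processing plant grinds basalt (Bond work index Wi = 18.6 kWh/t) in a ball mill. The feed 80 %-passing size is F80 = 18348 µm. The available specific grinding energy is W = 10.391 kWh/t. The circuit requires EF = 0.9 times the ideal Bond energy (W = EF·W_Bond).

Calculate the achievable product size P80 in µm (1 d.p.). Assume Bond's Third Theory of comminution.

W = 10 Wi (1/√P80 − 1/√F80)  [Bond]
W_Bond = W / EF = 10.391 / 0.9 = 11.5456 kWh/t
1/√P80 = 1/√F80 + W_Bond/(10·Wi)
  = 11.5456/(10·18.6) + 1/√18348 = 0.062073 + 0.007383 = 0.069455
P80 = (1/0.069455)² = 14.3977² = 207.29 µm

P80 = 207.3 µm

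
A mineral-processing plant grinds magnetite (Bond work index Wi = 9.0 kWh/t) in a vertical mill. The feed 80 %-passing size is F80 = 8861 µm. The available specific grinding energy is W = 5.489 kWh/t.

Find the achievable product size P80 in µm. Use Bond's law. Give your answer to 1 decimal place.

P80 = 195.0 µm

W_Bond = 10·Wi·(1/√P₈₀ − 1/√F₈₀)
⇒ 1/√P80 = W/(10·Wi) + 1/√F80
  = 5.4890/(10·9.0) + 1/√8861 = 0.060989 + 0.010623 = 0.071612
P80 = (1/0.071612)² = 13.9641² = 195.00 µm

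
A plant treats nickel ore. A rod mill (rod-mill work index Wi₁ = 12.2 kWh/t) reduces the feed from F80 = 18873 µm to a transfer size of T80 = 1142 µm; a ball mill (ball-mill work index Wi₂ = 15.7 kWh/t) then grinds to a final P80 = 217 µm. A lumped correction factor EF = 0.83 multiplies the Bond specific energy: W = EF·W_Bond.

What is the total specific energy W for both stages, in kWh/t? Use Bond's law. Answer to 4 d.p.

W = 7.2493 kWh/t

W = 10·Wi·(P80^(-½) − F80^(-½))
Stage 1 (18873→1142 µm, Wi₁=12.2): W₁ = 10·12.2·(0.029591 − 0.007279) = 2.7221 kWh/t
Stage 2 (1142→217 µm, Wi₂=15.7): W₂ = 10·15.7·(0.067884 − 0.029591) = 6.0120 kWh/t
W = W₁ + W₂ = 2.7221 + 6.0120 = 8.7341 kWh/t
Corrected W = EF·W_Bond = 0.83·8.7341 = 7.2493 kWh/t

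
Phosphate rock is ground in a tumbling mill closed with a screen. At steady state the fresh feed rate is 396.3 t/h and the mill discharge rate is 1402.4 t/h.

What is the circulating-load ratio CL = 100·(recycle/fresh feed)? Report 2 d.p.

Mill node: discharge = fresh + recycle.
R = M − F = 1402.4 − 396.3 = 1006.1 t/h
CL = 100·R/F = 100·1006.1/396.3 = 253.87 %

CL = 253.87 %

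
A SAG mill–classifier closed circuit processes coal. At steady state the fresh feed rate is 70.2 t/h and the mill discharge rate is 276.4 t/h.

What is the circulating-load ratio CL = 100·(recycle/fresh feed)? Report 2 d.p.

CL = 293.73 %

Mill node: discharge = fresh + recycle.
R = M − F = 276.4 − 70.2 = 206.2 t/h
CL = 100·R/F = 100·206.2/70.2 = 293.73 %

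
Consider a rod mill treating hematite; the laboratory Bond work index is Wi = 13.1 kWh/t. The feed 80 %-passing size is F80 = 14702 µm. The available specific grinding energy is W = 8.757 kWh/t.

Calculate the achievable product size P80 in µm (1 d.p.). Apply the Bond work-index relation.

Bond: W = 10·Wi·(1/√P80 − 1/√F80)
⇒ 1/√P80 = W/(10 Wi) + 1/√F80
  = 8.7570/(10·13.1) + 1/√14702 = 0.066847 + 0.008247 = 0.075095
P80 = (1/0.075095)² = 13.3165² = 177.33 µm

P80 = 177.3 µm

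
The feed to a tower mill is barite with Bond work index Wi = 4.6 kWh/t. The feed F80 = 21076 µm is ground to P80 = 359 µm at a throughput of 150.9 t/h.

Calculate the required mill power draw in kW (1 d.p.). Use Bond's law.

Bond:  W = 10 Wi (1/√P − 1/√F)
W = 10·4.6·(1/√359 − 1/√21076) = 10·4.6·(0.045890) = 2.1109 kWh/t
Mill draw = 2.1109 × 150.9 = 318.5 kW

P = 318.5 kW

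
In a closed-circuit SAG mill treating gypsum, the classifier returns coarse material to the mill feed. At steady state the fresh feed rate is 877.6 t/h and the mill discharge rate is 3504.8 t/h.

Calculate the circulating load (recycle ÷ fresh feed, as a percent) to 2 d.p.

CL = 299.36 %

Mill node: discharge = fresh + recycle.
R = M − F = 3504.8 − 877.6 = 2627.2 t/h
CL = 100·R/F = 100·2627.2/877.6 = 299.36 %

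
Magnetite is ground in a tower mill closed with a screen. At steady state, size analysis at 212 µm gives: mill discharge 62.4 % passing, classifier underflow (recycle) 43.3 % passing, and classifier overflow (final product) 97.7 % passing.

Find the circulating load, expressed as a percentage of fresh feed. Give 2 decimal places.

Let r = R/F. Size balance at 212 µm:
r = (o − d)/(d − u)
r = (97.7 − 62.4)/(62.4 − 43.3) = 35.3/19.1 = 1.8482
CL = 100·r = 184.82 %

CL = 184.82 %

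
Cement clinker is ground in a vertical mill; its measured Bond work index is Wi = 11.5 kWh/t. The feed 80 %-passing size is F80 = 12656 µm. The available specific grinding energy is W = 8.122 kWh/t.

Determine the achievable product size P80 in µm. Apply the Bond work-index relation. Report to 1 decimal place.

P80 = 158.2 µm

W = 10 Wi (1/√P80 − 1/√F80)  [Bond]
⇒ 1/√P80 = W/(10 Wi) + 1/√F80
  = 8.1220/(10·11.5) + 1/√12656 = 0.070626 + 0.008889 = 0.079515
P80 = (1/0.079515)² = 12.5762² = 158.16 µm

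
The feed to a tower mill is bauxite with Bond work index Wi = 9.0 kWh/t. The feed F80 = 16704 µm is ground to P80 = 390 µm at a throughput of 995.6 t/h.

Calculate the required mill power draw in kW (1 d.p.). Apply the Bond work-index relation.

P = 3844.0 kW

Bond: W = 10·Wi·(1/√P80 − 1/√F80)
W = 10·9.0·(1/√390 − 1/√16704) = 10·9.0·(0.042900) = 3.8610 kWh/t
P_mill = W·ṁ = 3.8610·995.6 = 3844.0 kW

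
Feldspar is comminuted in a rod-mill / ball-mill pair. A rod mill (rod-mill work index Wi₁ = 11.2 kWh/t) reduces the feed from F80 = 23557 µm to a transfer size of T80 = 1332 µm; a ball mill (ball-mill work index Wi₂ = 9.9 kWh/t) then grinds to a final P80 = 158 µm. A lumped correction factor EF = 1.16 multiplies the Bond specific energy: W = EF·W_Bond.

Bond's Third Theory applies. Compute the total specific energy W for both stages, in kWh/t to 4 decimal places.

W = 10·Wi·(P80^(-½) − F80^(-½))
Stage 1 (23557→1332 µm, Wi₁=11.2): W₁ = 10·11.2·(0.027400 − 0.006515) = 2.3391 kWh/t
Stage 2 (1332→158 µm, Wi₂=9.9): W₂ = 10·9.9·(0.079556 − 0.027400) = 5.1634 kWh/t
W = W₁ + W₂ = 2.3391 + 5.1634 = 7.5025 kWh/t
W_actual = 1.16 × 7.5025 = 8.7029 kWh/t

W = 8.7029 kWh/t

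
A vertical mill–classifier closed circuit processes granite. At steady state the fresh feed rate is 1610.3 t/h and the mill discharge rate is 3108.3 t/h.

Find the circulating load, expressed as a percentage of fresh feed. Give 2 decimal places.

Steady state: M = F + R.
R = M − F = 3108.3 − 1610.3 = 1498.0 t/h
CL = 100·R/F = 100·1498.0/1610.3 = 93.03 %

CL = 93.03 %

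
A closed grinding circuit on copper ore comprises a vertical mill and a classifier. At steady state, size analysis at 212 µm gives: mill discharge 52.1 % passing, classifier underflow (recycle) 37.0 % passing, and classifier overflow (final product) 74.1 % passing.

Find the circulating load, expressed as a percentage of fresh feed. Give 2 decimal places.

CL = 145.70 %

Mass balance on the −212 µm fraction:
Fd + Rd = Ru + Fo ⇒ R/F = (o−d)/(d−u)
r = (74.1 − 52.1)/(52.1 − 37.0) = 22.0/15.1 = 1.4570
CL = 100·r = 145.70 %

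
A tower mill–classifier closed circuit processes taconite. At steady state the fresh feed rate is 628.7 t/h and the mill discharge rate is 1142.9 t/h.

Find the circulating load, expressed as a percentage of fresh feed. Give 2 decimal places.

M = F + R at steady state, so:
R = M − F = 1142.9 − 628.7 = 514.2 t/h
CL = 100·R/F = 100·514.2/628.7 = 81.79 %

CL = 81.79 %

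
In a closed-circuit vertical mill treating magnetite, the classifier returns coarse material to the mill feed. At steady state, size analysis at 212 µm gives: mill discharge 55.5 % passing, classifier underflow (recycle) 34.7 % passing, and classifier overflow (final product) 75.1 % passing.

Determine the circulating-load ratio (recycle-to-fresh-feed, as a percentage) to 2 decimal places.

Two-product formula at 212 µm:
(1+r)·d = r·u + o ⇒ r = (o−d)/(d−u)
r = (75.1 − 55.5)/(55.5 − 34.7) = 19.6/20.8 = 0.9423
CL = 100·r = 94.23 %

CL = 94.23 %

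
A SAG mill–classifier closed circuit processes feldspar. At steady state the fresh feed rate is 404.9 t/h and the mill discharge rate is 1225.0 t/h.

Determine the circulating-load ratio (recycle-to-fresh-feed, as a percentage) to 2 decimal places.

Discharge = new feed + return, hence
R = M − F = 1225.0 − 404.9 = 820.1 t/h
CL = 100·R/F = 100·820.1/404.9 = 202.54 %

CL = 202.54 %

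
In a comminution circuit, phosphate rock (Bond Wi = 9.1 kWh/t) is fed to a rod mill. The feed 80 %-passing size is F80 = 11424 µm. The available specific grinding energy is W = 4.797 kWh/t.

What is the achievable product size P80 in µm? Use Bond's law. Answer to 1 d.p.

P80 = 259.6 µm

Bond: W = 10·Wi·(1/√P80 − 1/√F80)
P80^(−½) = W/(10 Wi) + F80^(−½)
  = 4.7970/(10·9.1) + 1/√11424 = 0.052714 + 0.009356 = 0.062070
P80 = (1/0.062070)² = 16.1108² = 259.56 µm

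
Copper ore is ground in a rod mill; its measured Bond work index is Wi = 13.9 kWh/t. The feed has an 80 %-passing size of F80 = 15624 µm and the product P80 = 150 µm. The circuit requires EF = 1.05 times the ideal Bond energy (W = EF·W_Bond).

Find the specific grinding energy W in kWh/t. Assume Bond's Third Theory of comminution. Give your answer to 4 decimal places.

W = 10.7491 kWh/t

W = 10 Wi (1/√P80 − 1/√F80)  [Bond]
1/√150 = 0.081650;  1/√15624 = 0.008000
W = 10·13.9·(0.081650 − 0.008000) = 10.2373 kWh/t
W_actual = 1.05 × 10.2373 = 10.7491 kWh/t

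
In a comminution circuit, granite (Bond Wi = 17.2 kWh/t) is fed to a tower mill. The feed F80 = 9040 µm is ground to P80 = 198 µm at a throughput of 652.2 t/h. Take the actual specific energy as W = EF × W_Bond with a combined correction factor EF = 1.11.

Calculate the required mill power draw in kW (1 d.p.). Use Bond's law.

P = 7539.5 kW

W = 10·Wi·[P80^(−½) − F80^(−½)]
W = 10·17.2·(1/√198 − 1/√9040) = 10·17.2·(0.060549) = 10.4145 kWh/t
Corrected W = EF·W_Bond = 1.11·10.4145 = 11.5601 kWh/t
Power = W × throughput = 11.5601 kWh/t × 652.2 t/h = 7539.5 kW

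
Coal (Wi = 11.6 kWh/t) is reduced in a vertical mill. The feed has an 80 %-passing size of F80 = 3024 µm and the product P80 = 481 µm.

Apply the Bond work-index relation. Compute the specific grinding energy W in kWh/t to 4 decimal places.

W = 10 Wi (1/√P80 − 1/√F80)  [Bond]
1/√481 = 0.045596;  1/√3024 = 0.018185
W = 10·11.6·(0.045596 − 0.018185) = 3.1797 kWh/t

W = 3.1797 kWh/t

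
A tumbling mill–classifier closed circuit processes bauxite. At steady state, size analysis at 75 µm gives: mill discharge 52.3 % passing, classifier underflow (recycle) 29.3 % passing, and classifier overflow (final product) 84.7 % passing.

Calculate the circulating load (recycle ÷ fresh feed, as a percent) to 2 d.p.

Two-product formula at 75 µm:
(1+r)d = ru + o → r = (o−d)/(d−u)
r = (84.7 − 52.3)/(52.3 − 29.3) = 32.4/23.0 = 1.4087
CL = 100·r = 140.87 %

CL = 140.87 %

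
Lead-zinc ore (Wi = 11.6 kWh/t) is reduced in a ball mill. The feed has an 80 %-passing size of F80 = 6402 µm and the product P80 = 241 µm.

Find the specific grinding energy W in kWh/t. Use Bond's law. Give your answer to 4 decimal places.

W = 6.0224 kWh/t

W = 10 Wi (P80^-0.5 − F80^-0.5)
1/√241 = 0.064416;  1/√6402 = 0.012498
W = 10·11.6·(0.064416 − 0.012498) = 6.0224 kWh/t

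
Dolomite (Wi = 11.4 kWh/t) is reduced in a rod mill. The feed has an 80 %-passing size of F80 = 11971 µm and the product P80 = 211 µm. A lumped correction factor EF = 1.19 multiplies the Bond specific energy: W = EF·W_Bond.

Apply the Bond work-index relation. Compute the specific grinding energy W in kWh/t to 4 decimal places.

W = 10·Wi·(P80^(-½) − F80^(-½))
1/√211 = 0.068843;  1/√11971 = 0.009140
W = 10·11.4·(0.068843 − 0.009140) = 6.8062 kWh/t
With EF = 1.19: W = 6.8062·1.19 = 8.0993 kWh/t

W = 8.0993 kWh/t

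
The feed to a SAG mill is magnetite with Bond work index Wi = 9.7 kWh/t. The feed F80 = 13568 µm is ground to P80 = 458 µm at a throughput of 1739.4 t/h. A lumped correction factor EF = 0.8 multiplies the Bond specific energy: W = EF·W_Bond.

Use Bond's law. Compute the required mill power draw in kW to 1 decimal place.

P = 5148.3 kW

W_Bond = 10·Wi·(1/√P₈₀ − 1/√F₈₀)
W = 10·9.7·(1/√458 − 1/√13568) = 10·9.7·(0.038142) = 3.6998 kWh/t
Corrected W = EF·W_Bond = 0.8·3.6998 = 2.9598 kWh/t
P_mill = W·ṁ = 2.9598·1739.4 = 5148.3 kW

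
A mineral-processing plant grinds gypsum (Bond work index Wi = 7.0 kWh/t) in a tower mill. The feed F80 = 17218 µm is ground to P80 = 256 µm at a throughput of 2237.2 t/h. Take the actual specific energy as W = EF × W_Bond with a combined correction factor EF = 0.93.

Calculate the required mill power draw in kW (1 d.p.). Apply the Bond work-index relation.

P = 7992.7 kW

W = 10 Wi (1/√P80 − 1/√F80)  [Bond]
W = 10·7.0·(1/√256 − 1/√17218) = 10·7.0·(0.054879) = 3.8415 kWh/t
Corrected W = EF·W_Bond = 0.93·3.8415 = 3.5726 kWh/t
P_mill = W·ṁ = 3.5726·2237.2 = 7992.7 kW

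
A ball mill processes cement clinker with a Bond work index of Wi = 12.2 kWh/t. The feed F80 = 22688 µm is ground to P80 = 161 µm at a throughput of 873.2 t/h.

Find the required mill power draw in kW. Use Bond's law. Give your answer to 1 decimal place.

P = 7688.5 kW

W = 10 Wi (1/√P80 − 1/√F80)  [Bond]
W = 10·12.2·(1/√161 − 1/√22688) = 10·12.2·(0.072172) = 8.8050 kWh/t
Mill draw = 8.8050 × 873.2 = 7688.5 kW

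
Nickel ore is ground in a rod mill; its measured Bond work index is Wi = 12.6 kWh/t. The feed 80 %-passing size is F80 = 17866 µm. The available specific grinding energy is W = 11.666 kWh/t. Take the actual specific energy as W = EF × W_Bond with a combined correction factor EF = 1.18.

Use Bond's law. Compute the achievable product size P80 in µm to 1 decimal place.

Bond: W = 10·Wi·(1/√P80 − 1/√F80)
W_Bond = W / EF = 11.666 / 1.18 = 9.8864 kWh/t
P80^-0.5 = F80^-0.5 + W_Bond/(10 Wi)
  = 9.8864/(10·12.6) + 1/√17866 = 0.078464 + 0.007481 = 0.085945
P80 = (1/0.085945)² = 11.6353² = 135.38 µm

P80 = 135.4 µm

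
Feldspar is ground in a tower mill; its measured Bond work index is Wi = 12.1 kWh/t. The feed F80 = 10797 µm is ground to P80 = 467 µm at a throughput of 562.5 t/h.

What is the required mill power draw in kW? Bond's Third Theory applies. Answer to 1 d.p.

P = 2494.5 kW

Bond: W = 10·Wi·(1/√P80 − 1/√F80)
W = 10·12.1·(1/√467 − 1/√10797) = 10·12.1·(0.036651) = 4.4347 kWh/t
P = W·T = 4.4347·562.5 = 2494.5 kW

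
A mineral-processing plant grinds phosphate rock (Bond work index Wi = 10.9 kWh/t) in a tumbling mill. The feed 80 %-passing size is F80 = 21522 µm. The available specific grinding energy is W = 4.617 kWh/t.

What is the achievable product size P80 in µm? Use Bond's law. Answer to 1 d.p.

P80 = 413.5 µm

Bond: W = 10·Wi·(1/√P80 − 1/√F80)
⇒ 1/√P80 = W/(10·Wi) + 1/√F80
  = 4.6170/(10·10.9) + 1/√21522 = 0.042358 + 0.006816 = 0.049174
P80 = (1/0.049174)² = 20.3358² = 413.55 µm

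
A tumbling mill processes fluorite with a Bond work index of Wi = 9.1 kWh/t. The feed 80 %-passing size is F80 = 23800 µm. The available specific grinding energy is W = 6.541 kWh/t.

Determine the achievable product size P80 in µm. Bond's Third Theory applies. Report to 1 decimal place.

P80 = 162.9 µm

Bond:  W = 10 Wi (1/√P − 1/√F)
P80^-0.5 = F80^-0.5 + W/(10 Wi)
  = 6.5410/(10·9.1) + 1/√23800 = 0.071879 + 0.006482 = 0.078361
P80 = (1/0.078361)² = 12.7614² = 162.85 µm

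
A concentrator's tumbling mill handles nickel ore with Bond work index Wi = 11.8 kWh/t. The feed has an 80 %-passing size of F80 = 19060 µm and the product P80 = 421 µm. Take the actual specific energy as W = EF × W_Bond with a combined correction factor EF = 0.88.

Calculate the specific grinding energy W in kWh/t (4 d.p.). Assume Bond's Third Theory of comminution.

W = 10 Wi / √P80 − 10 Wi / √F80
1/√421 = 0.048737;  1/√19060 = 0.007243
W = 10·11.8·(0.048737 − 0.007243) = 4.8963 kWh/t
Corrected W = EF·W_Bond = 0.88·4.8963 = 4.3087 kWh/t

W = 4.3087 kWh/t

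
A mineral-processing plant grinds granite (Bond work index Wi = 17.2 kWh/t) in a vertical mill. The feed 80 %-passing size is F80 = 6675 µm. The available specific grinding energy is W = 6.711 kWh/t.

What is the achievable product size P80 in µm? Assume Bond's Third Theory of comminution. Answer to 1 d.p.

P80 = 380.6 µm

W = 10·Wi·[P80^(−½) − F80^(−½)]
⇒ 1/√P80 = W/(10·Wi) + 1/√F80
  = 6.7110/(10·17.2) + 1/√6675 = 0.039017 + 0.012240 = 0.051257
P80 = (1/0.051257)² = 19.5094² = 380.62 µm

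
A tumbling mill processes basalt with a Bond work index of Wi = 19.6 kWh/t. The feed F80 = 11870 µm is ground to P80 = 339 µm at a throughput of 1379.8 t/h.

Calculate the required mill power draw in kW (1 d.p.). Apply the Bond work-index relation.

W = 10 Wi (P80^-0.5 − F80^-0.5)
W = 10·19.6·(1/√339 − 1/√11870) = 10·19.6·(0.045134) = 8.8463 kWh/t
Power = W × throughput = 8.8463 kWh/t × 1379.8 t/h = 12206.1 kW

P = 12206.1 kW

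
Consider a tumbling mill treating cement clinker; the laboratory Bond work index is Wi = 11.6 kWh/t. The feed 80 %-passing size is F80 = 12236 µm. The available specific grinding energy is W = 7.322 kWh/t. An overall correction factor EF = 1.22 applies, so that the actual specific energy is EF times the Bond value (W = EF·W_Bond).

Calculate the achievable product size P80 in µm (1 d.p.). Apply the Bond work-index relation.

P80 = 270.7 µm

Bond:  W = 10 Wi (1/√P − 1/√F)
W_Bond = W / EF = 7.322 / 1.22 = 6.0016 kWh/t
1/√P80 = 1/√F80 + W_Bond/(10·Wi)
  = 6.0016/(10·11.6) + 1/√12236 = 0.051738 + 0.009040 = 0.060779
P80 = (1/0.060779)² = 16.4532² = 270.71 µm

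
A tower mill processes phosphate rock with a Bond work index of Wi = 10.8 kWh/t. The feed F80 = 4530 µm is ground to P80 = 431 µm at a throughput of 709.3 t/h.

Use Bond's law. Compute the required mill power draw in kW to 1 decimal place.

P = 2551.7 kW

Bond:  W = 10 Wi (1/√P − 1/√F)
W = 10·10.8·(1/√431 − 1/√4530) = 10·10.8·(0.033311) = 3.5975 kWh/t
P = W·T = 3.5975·709.3 = 2551.7 kW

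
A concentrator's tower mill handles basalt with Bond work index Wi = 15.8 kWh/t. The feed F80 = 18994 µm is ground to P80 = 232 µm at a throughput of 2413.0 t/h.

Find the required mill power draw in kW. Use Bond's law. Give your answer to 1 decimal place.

W = 10·Wi·(P80^(-½) − F80^(-½))
W = 10·15.8·(1/√232 − 1/√18994) = 10·15.8·(0.058397) = 9.2268 kWh/t
Mill draw = 9.2268 × 2413.0 = 22264.2 kW

P = 22264.2 kW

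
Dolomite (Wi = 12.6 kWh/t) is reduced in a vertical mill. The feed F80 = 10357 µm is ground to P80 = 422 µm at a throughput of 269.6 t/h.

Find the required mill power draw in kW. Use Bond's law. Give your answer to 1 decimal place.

W = 10 Wi (P80^-0.5 − F80^-0.5)
W = 10·12.6·(1/√422 − 1/√10357) = 10·12.6·(0.038853) = 4.8955 kWh/t
Power = W × throughput = 4.8955 kWh/t × 269.6 t/h = 1319.8 kW

P = 1319.8 kW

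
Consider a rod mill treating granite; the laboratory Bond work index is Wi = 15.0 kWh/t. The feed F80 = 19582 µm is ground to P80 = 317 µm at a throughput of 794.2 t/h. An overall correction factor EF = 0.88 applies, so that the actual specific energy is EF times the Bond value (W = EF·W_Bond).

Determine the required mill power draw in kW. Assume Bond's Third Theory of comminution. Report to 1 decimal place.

W = 10 Wi / √P80 − 10 Wi / √F80
W = 10·15.0·(1/√317 − 1/√19582) = 10·15.0·(0.049019) = 7.3529 kWh/t
Corrected W = EF·W_Bond = 0.88·7.3529 = 6.4706 kWh/t
P_mill = W·ṁ = 6.4706·794.2 = 5138.9 kW

P = 5138.9 kW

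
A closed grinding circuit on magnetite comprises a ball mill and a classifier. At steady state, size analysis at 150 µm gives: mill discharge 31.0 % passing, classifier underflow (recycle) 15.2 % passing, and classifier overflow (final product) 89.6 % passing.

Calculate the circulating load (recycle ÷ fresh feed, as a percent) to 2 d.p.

Mass balance on the −150 µm fraction:
(1+r)·d = r·u + o ⇒ r = (o−d)/(d−u)
r = (89.6 − 31.0)/(31.0 − 15.2) = 58.6/15.8 = 3.7089
CL = 100·r = 370.89 %

CL = 370.89 %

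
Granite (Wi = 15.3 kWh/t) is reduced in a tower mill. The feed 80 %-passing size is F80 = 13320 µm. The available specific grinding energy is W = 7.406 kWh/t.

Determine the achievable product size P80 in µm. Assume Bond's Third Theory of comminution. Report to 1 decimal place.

P80 = 307.0 µm

W = 10·Wi·[P80^(−½) − F80^(−½)]
P80^-0.5 = F80^-0.5 + W/(10 Wi)
  = 7.4060/(10·15.3) + 1/√13320 = 0.048405 + 0.008665 = 0.057070
P80 = (1/0.057070)² = 17.5224² = 307.03 µm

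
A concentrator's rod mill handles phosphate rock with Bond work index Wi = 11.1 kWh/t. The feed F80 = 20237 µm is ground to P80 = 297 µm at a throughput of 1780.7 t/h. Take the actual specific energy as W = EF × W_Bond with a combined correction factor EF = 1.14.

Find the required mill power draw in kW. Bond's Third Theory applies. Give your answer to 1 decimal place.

P = 11491.0 kW

W = 10·Wi·(P80^(-½) − F80^(-½))
W = 10·11.1·(1/√297 − 1/√20237) = 10·11.1·(0.050996) = 5.6606 kWh/t
Apply correction: 5.6606 × 1.14 = 6.4531 kWh/t
P = W·T = 6.4531·1780.7 = 11491.0 kW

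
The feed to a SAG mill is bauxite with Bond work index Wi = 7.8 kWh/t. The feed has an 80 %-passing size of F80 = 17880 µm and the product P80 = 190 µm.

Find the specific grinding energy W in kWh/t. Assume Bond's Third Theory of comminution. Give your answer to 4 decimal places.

Bond: W = 10·Wi·(1/√P80 − 1/√F80)
1/√190 = 0.072548;  1/√17880 = 0.007479
W = 10·7.8·(0.072548 − 0.007479) = 5.0754 kWh/t

W = 5.0754 kWh/t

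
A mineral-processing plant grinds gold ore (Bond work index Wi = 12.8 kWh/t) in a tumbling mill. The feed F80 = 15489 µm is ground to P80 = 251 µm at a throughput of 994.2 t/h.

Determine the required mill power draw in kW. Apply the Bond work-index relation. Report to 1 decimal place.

W = 10 Wi (1/√P80 − 1/√F80)  [Bond]
W = 10·12.8·(1/√251 − 1/√15489) = 10·12.8·(0.055084) = 7.0508 kWh/t
Mill draw = 7.0508 × 994.2 = 7009.9 kW

P = 7009.9 kW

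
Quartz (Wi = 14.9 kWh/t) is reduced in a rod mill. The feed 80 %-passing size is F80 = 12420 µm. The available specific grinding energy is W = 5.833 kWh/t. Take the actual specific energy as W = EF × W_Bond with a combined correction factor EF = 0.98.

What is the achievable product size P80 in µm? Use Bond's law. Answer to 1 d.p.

Bond: W = 10·Wi·(1/√P80 − 1/√F80)
W_Bond = W / EF = 5.833 / 0.98 = 5.9520 kWh/t
P80^-0.5 = F80^-0.5 + W_Bond/(10 Wi)
  = 5.9520/(10·14.9) + 1/√12420 = 0.039947 + 0.008973 = 0.048920
P80 = (1/0.048920)² = 20.4417² = 417.86 µm

P80 = 417.9 µm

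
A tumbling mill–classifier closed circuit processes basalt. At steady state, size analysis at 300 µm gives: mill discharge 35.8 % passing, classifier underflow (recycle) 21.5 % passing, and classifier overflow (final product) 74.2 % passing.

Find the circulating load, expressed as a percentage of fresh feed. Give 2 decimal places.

CL = 268.53 %

Balance %-passing 300 µm (r = R/F):
Fd + Rd = Ru + Fo ⇒ R/F = (o−d)/(d−u)
r = (74.2 − 35.8)/(35.8 − 21.5) = 38.4/14.3 = 2.6853
CL = 100·r = 268.53 %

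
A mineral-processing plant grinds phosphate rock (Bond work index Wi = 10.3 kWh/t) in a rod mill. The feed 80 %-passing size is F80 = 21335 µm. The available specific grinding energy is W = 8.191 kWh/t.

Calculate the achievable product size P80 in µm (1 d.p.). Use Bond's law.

W = 10·Wi·(P80^(-½) − F80^(-½))
1/√P80 = 1/√F80 + W/(10·Wi)
  = 8.1910/(10·10.3) + 1/√21335 = 0.079524 + 0.006846 = 0.086371
P80 = (1/0.086371)² = 11.5780² = 134.05 µm

P80 = 134.1 µm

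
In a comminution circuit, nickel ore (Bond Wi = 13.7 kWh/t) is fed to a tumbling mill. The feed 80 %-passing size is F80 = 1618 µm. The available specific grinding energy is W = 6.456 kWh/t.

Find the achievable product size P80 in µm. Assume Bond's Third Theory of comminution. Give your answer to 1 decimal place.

W = 10·Wi·[P80^(−½) − F80^(−½)]
P80^(−½) = W/(10 Wi) + F80^(−½)
  = 6.4560/(10·13.7) + 1/√1618 = 0.047124 + 0.024861 = 0.071985
P80 = (1/0.071985)² = 13.8919² = 192.98 µm

P80 = 193.0 µm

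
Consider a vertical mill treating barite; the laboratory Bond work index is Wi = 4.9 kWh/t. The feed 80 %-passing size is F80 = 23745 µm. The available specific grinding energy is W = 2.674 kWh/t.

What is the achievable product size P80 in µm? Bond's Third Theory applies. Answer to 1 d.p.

P80 = 268.2 µm

W_Bond = 10·Wi·(1/√P₈₀ − 1/√F₈₀)
⇒ 1/√P80 = W/(10·Wi) + 1/√F80
  = 2.6740/(10·4.9) + 1/√23745 = 0.054571 + 0.006490 = 0.061061
P80 = (1/0.061061)² = 16.3771² = 268.21 µm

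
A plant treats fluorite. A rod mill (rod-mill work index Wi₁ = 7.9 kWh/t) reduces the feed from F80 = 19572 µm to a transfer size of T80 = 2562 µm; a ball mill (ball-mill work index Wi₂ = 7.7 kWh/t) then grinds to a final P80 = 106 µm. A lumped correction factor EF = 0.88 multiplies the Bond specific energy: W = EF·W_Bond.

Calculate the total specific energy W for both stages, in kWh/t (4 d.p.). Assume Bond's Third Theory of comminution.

W = 10 Wi (P80^-0.5 − F80^-0.5)
Stage 1 (19572→2562 µm, Wi₁=7.9): W₁ = 10·7.9·(0.019757 − 0.007148) = 0.9961 kWh/t
Stage 2 (2562→106 µm, Wi₂=7.7): W₂ = 10·7.7·(0.097129 − 0.019757) = 5.9576 kWh/t
W = W₁ + W₂ = 0.9961 + 5.9576 = 6.9537 kWh/t
Apply correction: 6.9537 × 0.88 = 6.1193 kWh/t

W = 6.1193 kWh/t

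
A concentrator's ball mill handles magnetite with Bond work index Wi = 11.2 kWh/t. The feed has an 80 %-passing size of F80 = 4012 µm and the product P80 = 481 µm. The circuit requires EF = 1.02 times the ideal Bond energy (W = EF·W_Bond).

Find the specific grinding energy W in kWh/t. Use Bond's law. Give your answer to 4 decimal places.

W = 10·Wi·[P80^(−½) − F80^(−½)]
1/√481 = 0.045596;  1/√4012 = 0.015788
W = 10·11.2·(0.045596 − 0.015788) = 3.3385 kWh/t
Apply correction: 3.3385 × 1.02 = 3.4053 kWh/t

W = 3.4053 kWh/t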